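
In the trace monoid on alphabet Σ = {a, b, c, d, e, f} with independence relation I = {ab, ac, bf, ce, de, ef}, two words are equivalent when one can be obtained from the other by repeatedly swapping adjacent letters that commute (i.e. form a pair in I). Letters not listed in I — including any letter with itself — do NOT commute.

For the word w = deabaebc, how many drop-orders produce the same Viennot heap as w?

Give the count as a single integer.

drop 0:d onto floor
drop 1:e onto floor
drop 2:a onto {0:d, 1:e}
drop 3:b onto {0:d, 1:e}
drop 4:a onto {2:a}
drop 5:e onto {3:b, 4:a}
drop 6:b onto {5:e}
drop 7:c onto {6:b}
ground layer = {0:d, 1:e}
drop-orders for the pieces not yet dropped (sum over which currently-grounded one goes next):
  1 to go: {7} 1
  2 to go: {6,7} 1
  3 to go: {5,6,7} 1
  4 to go: {3,5,6,7} 1  {4,5,6,7} 1
  5 to go: {2,4,5,6,7} 1  {3,4,5,6,7} 2
  6 to go: {2,3,4,5,6,7} 3
  if 0:d drops first: 3 orders
  if 1:e drops first: 3 orders
heap linearizations: 6

6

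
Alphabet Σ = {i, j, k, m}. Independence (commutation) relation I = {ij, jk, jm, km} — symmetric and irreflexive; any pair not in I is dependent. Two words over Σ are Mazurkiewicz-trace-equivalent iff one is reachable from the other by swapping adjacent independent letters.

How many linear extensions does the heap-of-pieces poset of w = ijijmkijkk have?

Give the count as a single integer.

0(i) covers ∅
1(j) covers ∅
2(i) covers 0:i
3(j) covers 1:j
4(m) covers 2:i
5(k) covers 2:i
6(i) covers 4:m, 5:k
7(j) covers 3:j
8(k) covers 6:i
9(k) covers 8:k
floor of heap: 0:i, 1:j
completions by unplaced set U, small U first (add the entries for U minus each lowest piece of U):
  |U|=1: {7}:1  {9}:1
  |U|=2: {3,7}:1  {7,9}:2  {8,9}:1
  |U|=3: {1,3,7}:1  {3,7,9}:3  {6,8,9}:1  {7,8,9}:3
  |U|=4: {1,3,7,9}:4  {3,7,8,9}:6  {4,6,8,9}:1  {5,6,8,9}:1  {6,7,8,9}:4
  |U|=5: {1,3,7,8,9}:10  {3,6,7,8,9}:10  {4,5,6,8,9}:2  {4,6,7,8,9}:5  {5,6,7,8,9}:5
  |U|=6: {1,3,6,7,8,9}:20  {2,4,5,6,8,9}:2  {3,4,6,7,8,9}:15  {3,5,6,7,8,9}:15  {4,5,6,7,8,9}:12
  |U|=7: {0,2,4,5,6,8,9}:2  {1,3,4,6,7,8,9}:35  {1,3,5,6,7,8,9}:35  {2,4,5,6,7,8,9}:14  {3,4,5,6,7,8,9}:42
  |U|=8: {0,2,4,5,6,7,8,9}:16  {1,3,4,5,6,7,8,9}:112  {2,3,4,5,6,7,8,9}:56
  start at 0(i): 168
  start at 1(j): 72
sum over floor = 240

240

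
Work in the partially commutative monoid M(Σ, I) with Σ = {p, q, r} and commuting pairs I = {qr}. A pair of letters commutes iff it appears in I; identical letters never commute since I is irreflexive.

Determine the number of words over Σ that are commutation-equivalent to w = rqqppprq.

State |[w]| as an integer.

#0=r has no predecessor
#1=q has no predecessor
#2=q depends on [1:q]
#3=p depends on [0:r, 2:q]
#4=p depends on [3:p]
#5=p depends on [4:p]
#6=r depends on [5:p]
#7=q depends on [5:p]
sources: [0:r, 1:q]
N(rest) = Σ N(rest − s) over sources s of rest; N(one piece) = 1:
  size 1 → [6]=1  [7]=1
  size 2 → [6,7]=2
  size 3 → [5,6,7]=2
  size 4 → [4,5,6,7]=2
  size 5 → [3,4,5,6,7]=2
  size 6 → [0,3,4,5,6,7]=2  [2,3,4,5,6,7]=2
  first=0(r) contributes 2
  first=1(q) contributes 4
|[w]| = 6

6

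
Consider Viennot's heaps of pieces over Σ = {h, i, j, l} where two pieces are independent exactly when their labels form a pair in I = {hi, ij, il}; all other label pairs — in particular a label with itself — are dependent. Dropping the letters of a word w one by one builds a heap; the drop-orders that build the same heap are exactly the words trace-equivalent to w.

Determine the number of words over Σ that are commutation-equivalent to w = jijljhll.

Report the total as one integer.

8

0(j) covers ∅
1(i) covers ∅
2(j) covers 0:j
3(l) covers 2:j
4(j) covers 3:l
5(h) covers 4:j
6(l) covers 5:h
7(l) covers 6:l
floor of heap: 0:j, 1:i
completions by unplaced set U, small U first (add the entries for U minus each lowest piece of U):
  |U|=1: {1}:1  {7}:1
  |U|=2: {1,7}:2  {6,7}:1
  |U|=3: {1,6,7}:3  {5,6,7}:1
  |U|=4: {1,5,6,7}:4  {4,5,6,7}:1
  |U|=5: {1,4,5,6,7}:5  {3,4,5,6,7}:1
  |U|=6: {1,3,4,5,6,7}:6  {2,3,4,5,6,7}:1
  start at 0(j): 7
  start at 1(i): 1
sum over floor = 8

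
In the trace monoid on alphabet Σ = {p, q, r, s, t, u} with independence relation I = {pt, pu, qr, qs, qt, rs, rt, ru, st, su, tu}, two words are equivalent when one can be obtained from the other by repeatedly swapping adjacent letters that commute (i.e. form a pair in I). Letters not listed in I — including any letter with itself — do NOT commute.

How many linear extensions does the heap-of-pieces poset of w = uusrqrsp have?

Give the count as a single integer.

210

piece 0:u — minimal
piece 1:u rests on {0:u}
piece 2:s — minimal
piece 3:r — minimal
piece 4:q rests on {1:u}
piece 5:r rests on {3:r}
piece 6:s rests on {2:s}
piece 7:p rests on {4:q, 5:r, 6:s}
minimal pieces: {0:u, 2:s, 3:r}
ways to finish when only these pieces remain (= sum over removing one remaining piece with nothing left below it):
  1 left: {7}→1
  2 left: {4,7}→1  {5,7}→1  {6,7}→1
  3 left: {1,4,7}→1  {2,6,7}→1  {3,5,7}→1  {4,5,7}→2  {4,6,7}→2  {5,6,7}→2
  4 left: {0,1,4,7}→1  {1,4,5,7}→3  {1,4,6,7}→3  {2,4,6,7}→3  {2,5,6,7}→3  {3,4,5,7}→3  {3,5,6,7}→3  {4,5,6,7}→6
  5 left: {0,1,4,5,7}→4  {0,1,4,6,7}→4  {1,2,4,6,7}→6  {1,3,4,5,7}→6  {1,4,5,6,7}→12  {2,3,5,6,7}→6  {2,4,5,6,7}→12  {3,4,5,6,7}→12
  6 left: {0,1,2,4,6,7}→10  {0,1,3,4,5,7}→10  {0,1,4,5,6,7}→20  {1,2,4,5,6,7}→30  {1,3,4,5,6,7}→30  {2,3,4,5,6,7}→30
  placing 0:u first → 90 extensions
  placing 2:s first → 60 extensions
  placing 3:r first → 60 extensions
total linear extensions = 210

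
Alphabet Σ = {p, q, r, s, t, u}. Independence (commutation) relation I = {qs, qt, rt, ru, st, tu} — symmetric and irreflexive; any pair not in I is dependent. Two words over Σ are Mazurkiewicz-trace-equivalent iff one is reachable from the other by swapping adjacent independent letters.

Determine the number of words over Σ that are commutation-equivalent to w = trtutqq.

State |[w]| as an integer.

piece 0:t — minimal
piece 1:r — minimal
piece 2:t rests on {0:t}
piece 3:u — minimal
piece 4:t rests on {2:t}
piece 5:q rests on {1:r, 3:u}
piece 6:q rests on {5:q}
minimal pieces: {0:t, 1:r, 3:u}
ways to finish when only these pieces remain (= sum over removing one remaining piece with nothing left below it):
  1 left: {4}→1  {6}→1
  2 left: {2,4}→1  {4,6}→2  {5,6}→1
  3 left: {0,2,4}→1  {1,5,6}→1  {2,4,6}→3  {3,5,6}→1  {4,5,6}→3
  4 left: {0,2,4,6}→4  {1,3,5,6}→2  {1,4,5,6}→4  {2,4,5,6}→6  {3,4,5,6}→4
  5 left: {0,2,4,5,6}→10  {1,2,4,5,6}→10  {1,3,4,5,6}→10  {2,3,4,5,6}→10
  placing 0:t first → 30 extensions
  placing 1:r first → 20 extensions
  placing 3:u first → 20 extensions
total linear extensions = 70

70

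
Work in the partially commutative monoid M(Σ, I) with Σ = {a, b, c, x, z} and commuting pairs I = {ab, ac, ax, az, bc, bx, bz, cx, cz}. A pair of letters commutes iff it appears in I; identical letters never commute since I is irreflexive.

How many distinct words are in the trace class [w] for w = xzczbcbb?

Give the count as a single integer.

#0=x has no predecessor
#1=z depends on [0:x]
#2=c has no predecessor
#3=z depends on [1:z]
#4=b has no predecessor
#5=c depends on [2:c]
#6=b depends on [4:b]
#7=b depends on [6:b]
sources: [0:x, 2:c, 4:b]
N(rest) = Σ N(rest − s) over sources s of rest; N(one piece) = 1:
  size 1 → [3]=1  [5]=1  [7]=1
  size 2 → [1,3]=1  [2,5]=1  [3,5]=2  [3,7]=2  [5,7]=2  [6,7]=1
  size 3 → [0,1,3]=1  [1,3,5]=3  [1,3,7]=3  [2,3,5]=3  [2,5,7]=3  [3,5,7]=6  [3,6,7]=3  [4,6,7]=1  [5,6,7]=3
  size 4 → [0,1,3,5]=4  [0,1,3,7]=4  [1,2,3,5]=6  [1,3,5,7]=12  [1,3,6,7]=6  [2,3,5,7]=12  [2,5,6,7]=6  [3,4,6,7]=4  [3,5,6,7]=12  [4,5,6,7]=4
  size 5 → [0,1,2,3,5]=10  [0,1,3,5,7]=20  [0,1,3,6,7]=10  [1,2,3,5,7]=30  [1,3,4,6,7]=10  [1,3,5,6,7]=30  [2,3,5,6,7]=30  [2,4,5,6,7]=10  [3,4,5,6,7]=20
  size 6 → [0,1,2,3,5,7]=60  [0,1,3,4,6,7]=20  [0,1,3,5,6,7]=60  [1,2,3,5,6,7]=90  [1,3,4,5,6,7]=60  [2,3,4,5,6,7]=60
  first=0(x) contributes 210
  first=2(c) contributes 140
  first=4(b) contributes 210
|[w]| = 560

560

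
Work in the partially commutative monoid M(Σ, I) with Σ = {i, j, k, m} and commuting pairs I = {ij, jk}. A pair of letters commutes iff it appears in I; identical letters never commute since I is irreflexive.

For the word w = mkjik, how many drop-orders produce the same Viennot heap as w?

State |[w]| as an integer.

0(m) covers ∅
1(k) covers 0:m
2(j) covers 0:m
3(i) covers 1:k
4(k) covers 3:i
floor of heap: 0:m
completions by unplaced set U, small U first (add the entries for U minus each lowest piece of U):
  |U|=1: {2}:1  {4}:1
  |U|=2: {2,4}:2  {3,4}:1
  |U|=3: {1,3,4}:1  {2,3,4}:3
  start at 0(m): 4

4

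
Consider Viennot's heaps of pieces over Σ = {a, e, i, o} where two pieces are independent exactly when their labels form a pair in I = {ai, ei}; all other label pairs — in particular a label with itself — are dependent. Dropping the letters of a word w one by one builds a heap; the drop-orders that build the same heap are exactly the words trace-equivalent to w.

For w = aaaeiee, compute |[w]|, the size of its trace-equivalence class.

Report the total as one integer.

piece 0:a — minimal
piece 1:a rests on {0:a}
piece 2:a rests on {1:a}
piece 3:e rests on {2:a}
piece 4:i — minimal
piece 5:e rests on {3:e}
piece 6:e rests on {5:e}
minimal pieces: {0:a, 4:i}
ways to finish when only these pieces remain (= sum over removing one remaining piece with nothing left below it):
  1 left: {4}→1  {6}→1
  2 left: {4,6}→2  {5,6}→1
  3 left: {3,5,6}→1  {4,5,6}→3
  4 left: {2,3,5,6}→1  {3,4,5,6}→4
  5 left: {1,2,3,5,6}→1  {2,3,4,5,6}→5
  placing 0:a first → 6 extensions
  placing 4:i first → 1 extensions
total linear extensions = 7

7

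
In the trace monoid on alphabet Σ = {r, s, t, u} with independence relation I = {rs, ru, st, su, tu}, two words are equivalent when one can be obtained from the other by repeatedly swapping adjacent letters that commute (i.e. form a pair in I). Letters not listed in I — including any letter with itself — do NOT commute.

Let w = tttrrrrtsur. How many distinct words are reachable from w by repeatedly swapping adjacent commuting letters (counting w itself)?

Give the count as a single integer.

drop 0:t onto floor
drop 1:t onto {0:t}
drop 2:t onto {1:t}
drop 3:r onto {2:t}
drop 4:r onto {3:r}
drop 5:r onto {4:r}
drop 6:r onto {5:r}
drop 7:t onto {6:r}
drop 8:s onto floor
drop 9:u onto floor
drop 10:r onto {7:t}
ground layer = {0:t, 8:s, 9:u}
drop-orders for the pieces not yet dropped (sum over which currently-grounded one goes next):
  1 to go: {8} 1  {9} 1  {10} 1
  2 to go: {7,10} 1  {8,9} 2  {8,10} 2  {9,10} 2
  3 to go: {6,7,10} 1  {7,8,10} 3  {7,9,10} 3  {8,9,10} 6
  4 to go: {5,6,7,10} 1  {6,7,8,10} 4  {6,7,9,10} 4  {7,8,9,10} 12
  5 to go: {4,5,6,7,10} 1  {5,6,7,8,10} 5  {5,6,7,9,10} 5  {6,7,8,9,10} 20
  6 to go: {3,4,5,6,7,10} 1  {4,5,6,7,8,10} 6  {4,5,6,7,9,10} 6  {5,6,7,8,9,10} 30
  7 to go: {2,3,4,5,6,7,10} 1  {3,4,5,6,7,8,10} 7  {3,4,5,6,7,9,10} 7  {4,5,6,7,8,9,10} 42
  8 to go: {1,2,3,4,5,6,7,10} 1  {2,3,4,5,6,7,8,10} 8  {2,3,4,5,6,7,9,10} 8  {3,4,5,6,7,8,9,10} 56
  9 to go: {0,1,2,3,4,5,6,7,10} 1  {1,2,3,4,5,6,7,8,10} 9  {1,2,3,4,5,6,7,9,10} 9  {2,3,4,5,6,7,8,9,10} 72
  if 0:t drops first: 90 orders
  if 8:s drops first: 10 orders
  if 9:u drops first: 10 orders
heap linearizations: 110

110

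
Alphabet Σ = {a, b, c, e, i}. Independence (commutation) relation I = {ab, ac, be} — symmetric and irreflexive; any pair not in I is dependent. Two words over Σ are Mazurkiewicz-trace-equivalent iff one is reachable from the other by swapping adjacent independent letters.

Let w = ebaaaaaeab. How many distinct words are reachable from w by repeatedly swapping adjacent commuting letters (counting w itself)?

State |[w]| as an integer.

drop 0:e onto floor
drop 1:b onto floor
drop 2:a onto {0:e}
drop 3:a onto {2:a}
drop 4:a onto {3:a}
drop 5:a onto {4:a}
drop 6:a onto {5:a}
drop 7:e onto {6:a}
drop 8:a onto {7:e}
drop 9:b onto {1:b}
ground layer = {0:e, 1:b}
drop-orders for the pieces not yet dropped (sum over which currently-grounded one goes next):
  1 to go: {8} 1  {9} 1
  2 to go: {1,9} 1  {7,8} 1  {8,9} 2
  3 to go: {1,8,9} 3  {6,7,8} 1  {7,8,9} 3
  4 to go: {1,7,8,9} 6  {5,6,7,8} 1  {6,7,8,9} 4
  5 to go: {1,6,7,8,9} 10  {4,5,6,7,8} 1  {5,6,7,8,9} 5
  6 to go: {1,5,6,7,8,9} 15  {3,4,5,6,7,8} 1  {4,5,6,7,8,9} 6
  7 to go: {1,4,5,6,7,8,9} 21  {2,3,4,5,6,7,8} 1  {3,4,5,6,7,8,9} 7
  8 to go: {0,2,3,4,5,6,7,8} 1  {1,3,4,5,6,7,8,9} 28  {2,3,4,5,6,7,8,9} 8
  if 0:e drops first: 36 orders
  if 1:b drops first: 9 orders
heap linearizations: 45

45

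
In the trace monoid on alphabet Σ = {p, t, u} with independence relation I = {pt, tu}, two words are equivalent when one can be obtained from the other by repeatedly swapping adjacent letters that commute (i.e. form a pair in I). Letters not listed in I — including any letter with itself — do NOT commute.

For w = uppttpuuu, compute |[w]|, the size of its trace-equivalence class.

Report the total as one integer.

drop 0:u onto floor
drop 1:p onto {0:u}
drop 2:p onto {1:p}
drop 3:t onto floor
drop 4:t onto {3:t}
drop 5:p onto {2:p}
drop 6:u onto {5:p}
drop 7:u onto {6:u}
drop 8:u onto {7:u}
ground layer = {0:u, 3:t}
drop-orders for the pieces not yet dropped (sum over which currently-grounded one goes next):
  1 to go: {4} 1  {8} 1
  2 to go: {3,4} 1  {4,8} 2  {7,8} 1
  3 to go: {3,4,8} 3  {4,7,8} 3  {6,7,8} 1
  4 to go: {3,4,7,8} 6  {4,6,7,8} 4  {5,6,7,8} 1
  5 to go: {2,5,6,7,8} 1  {3,4,6,7,8} 10  {4,5,6,7,8} 5
  6 to go: {1,2,5,6,7,8} 1  {2,4,5,6,7,8} 6  {3,4,5,6,7,8} 15
  7 to go: {0,1,2,5,6,7,8} 1  {1,2,4,5,6,7,8} 7  {2,3,4,5,6,7,8} 21
  if 0:u drops first: 28 orders
  if 3:t drops first: 8 orders
heap linearizations: 36

36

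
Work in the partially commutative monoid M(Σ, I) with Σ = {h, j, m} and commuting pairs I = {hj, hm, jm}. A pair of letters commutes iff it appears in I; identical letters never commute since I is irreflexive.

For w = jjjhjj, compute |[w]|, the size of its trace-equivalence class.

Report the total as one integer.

6

0(j) covers ∅
1(j) covers 0:j
2(j) covers 1:j
3(h) covers ∅
4(j) covers 2:j
5(j) covers 4:j
floor of heap: 0:j, 3:h
completions by unplaced set U, small U first (add the entries for U minus each lowest piece of U):
  |U|=1: {3}:1  {5}:1
  |U|=2: {3,5}:2  {4,5}:1
  |U|=3: {2,4,5}:1  {3,4,5}:3
  |U|=4: {1,2,4,5}:1  {2,3,4,5}:4
  start at 0(j): 5
  start at 3(h): 1
sum over floor = 6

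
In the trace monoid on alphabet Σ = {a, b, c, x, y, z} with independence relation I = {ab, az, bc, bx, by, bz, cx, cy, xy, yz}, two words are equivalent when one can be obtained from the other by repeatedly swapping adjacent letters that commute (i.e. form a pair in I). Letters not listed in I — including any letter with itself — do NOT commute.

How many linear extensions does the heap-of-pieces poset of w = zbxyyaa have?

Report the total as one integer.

42

0(z) covers ∅
1(b) covers ∅
2(x) covers 0:z
3(y) covers ∅
4(y) covers 3:y
5(a) covers 2:x, 4:y
6(a) covers 5:a
floor of heap: 0:z, 1:b, 3:y
completions by unplaced set U, small U first (add the entries for U minus each lowest piece of U):
  |U|=1: {1}:1  {6}:1
  |U|=2: {1,6}:2  {5,6}:1
  |U|=3: {1,5,6}:3  {2,5,6}:1  {4,5,6}:1
  |U|=4: {0,2,5,6}:1  {1,2,5,6}:4  {1,4,5,6}:4  {2,4,5,6}:2  {3,4,5,6}:1
  |U|=5: {0,1,2,5,6}:5  {0,2,4,5,6}:3  {1,2,4,5,6}:10  {1,3,4,5,6}:5  {2,3,4,5,6}:3
  start at 0(z): 18
  start at 1(b): 6
  start at 3(y): 18
sum over floor = 42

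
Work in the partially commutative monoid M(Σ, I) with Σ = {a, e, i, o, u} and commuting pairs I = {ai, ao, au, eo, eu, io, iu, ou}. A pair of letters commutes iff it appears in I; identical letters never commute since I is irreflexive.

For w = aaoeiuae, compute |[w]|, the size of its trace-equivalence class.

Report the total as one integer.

drop 0:a onto floor
drop 1:a onto {0:a}
drop 2:o onto floor
drop 3:e onto {1:a}
drop 4:i onto {3:e}
drop 5:u onto floor
drop 6:a onto {3:e}
drop 7:e onto {4:i, 6:a}
ground layer = {0:a, 2:o, 5:u}
drop-orders for the pieces not yet dropped (sum over which currently-grounded one goes next):
  1 to go: {2} 1  {5} 1  {7} 1
  2 to go: {2,5} 2  {2,7} 2  {4,7} 1  {5,7} 2  {6,7} 1
  3 to go: {2,4,7} 3  {2,5,7} 6  {2,6,7} 3  {4,5,7} 3  {4,6,7} 2  {5,6,7} 3
  4 to go: {2,4,5,7} 12  {2,4,6,7} 8  {2,5,6,7} 12  {3,4,6,7} 2  {4,5,6,7} 8
  5 to go: {1,3,4,6,7} 2  {2,3,4,6,7} 10  {2,4,5,6,7} 40  {3,4,5,6,7} 10
  6 to go: {0,1,3,4,6,7} 2  {1,2,3,4,6,7} 12  {1,3,4,5,6,7} 12  {2,3,4,5,6,7} 60
  if 0:a drops first: 84 orders
  if 2:o drops first: 14 orders
  if 5:u drops first: 14 orders
heap linearizations: 112

112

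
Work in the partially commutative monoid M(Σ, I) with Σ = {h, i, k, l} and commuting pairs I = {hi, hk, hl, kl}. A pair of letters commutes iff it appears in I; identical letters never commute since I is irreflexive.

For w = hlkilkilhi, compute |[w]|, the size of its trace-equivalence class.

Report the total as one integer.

drop 0:h onto floor
drop 1:l onto floor
drop 2:k onto floor
drop 3:i onto {1:l, 2:k}
drop 4:l onto {3:i}
drop 5:k onto {3:i}
drop 6:i onto {4:l, 5:k}
drop 7:l onto {6:i}
drop 8:h onto {0:h}
drop 9:i onto {7:l}
ground layer = {0:h, 1:l, 2:k}
drop-orders for the pieces not yet dropped (sum over which currently-grounded one goes next):
  1 to go: {8} 1  {9} 1
  2 to go: {0,8} 1  {7,9} 1  {8,9} 2
  3 to go: {0,8,9} 3  {6,7,9} 1  {7,8,9} 3
  4 to go: {0,7,8,9} 6  {4,6,7,9} 1  {5,6,7,9} 1  {6,7,8,9} 4
  5 to go: {0,6,7,8,9} 10  {4,5,6,7,9} 2  {4,6,7,8,9} 5  {5,6,7,8,9} 5
  6 to go: {0,4,6,7,8,9} 15  {0,5,6,7,8,9} 15  {3,4,5,6,7,9} 2  {4,5,6,7,8,9} 12
  7 to go: {0,4,5,6,7,8,9} 42  {1,3,4,5,6,7,9} 2  {2,3,4,5,6,7,9} 2  {3,4,5,6,7,8,9} 14
  8 to go: {0,3,4,5,6,7,8,9} 56  {1,2,3,4,5,6,7,9} 4  {1,3,4,5,6,7,8,9} 16  {2,3,4,5,6,7,8,9} 16
  if 0:h drops first: 36 orders
  if 1:l drops first: 72 orders
  if 2:k drops first: 72 orders
heap linearizations: 180

180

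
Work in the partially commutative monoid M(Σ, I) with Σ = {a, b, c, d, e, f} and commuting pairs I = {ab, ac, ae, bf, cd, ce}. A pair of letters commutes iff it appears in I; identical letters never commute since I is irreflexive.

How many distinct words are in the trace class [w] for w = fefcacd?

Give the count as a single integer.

#0=f has no predecessor
#1=e depends on [0:f]
#2=f depends on [1:e]
#3=c depends on [2:f]
#4=a depends on [2:f]
#5=c depends on [3:c]
#6=d depends on [4:a]
sources: [0:f]
N(rest) = Σ N(rest − s) over sources s of rest; N(one piece) = 1:
  size 1 → [5]=1  [6]=1
  size 2 → [3,5]=1  [4,6]=1  [5,6]=2
  size 3 → [3,5,6]=3  [4,5,6]=3
  size 4 → [3,4,5,6]=6
  size 5 → [2,3,4,5,6]=6
  first=0(f) contributes 6

6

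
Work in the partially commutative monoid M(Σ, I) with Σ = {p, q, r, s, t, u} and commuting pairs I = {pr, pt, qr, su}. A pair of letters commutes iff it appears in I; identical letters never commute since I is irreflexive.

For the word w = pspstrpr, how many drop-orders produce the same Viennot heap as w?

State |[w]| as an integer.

piece 0:p — minimal
piece 1:s rests on {0:p}
piece 2:p rests on {1:s}
piece 3:s rests on {2:p}
piece 4:t rests on {3:s}
piece 5:r rests on {4:t}
piece 6:p rests on {3:s}
piece 7:r rests on {5:r}
minimal pieces: {0:p}
ways to finish when only these pieces remain (= sum over removing one remaining piece with nothing left below it):
  1 left: {6}→1  {7}→1
  2 left: {5,7}→1  {6,7}→2
  3 left: {4,5,7}→1  {5,6,7}→3
  4 left: {4,5,6,7}→4
  5 left: {3,4,5,6,7}→4
  6 left: {2,3,4,5,6,7}→4
  placing 0:p first → 4 extensions

4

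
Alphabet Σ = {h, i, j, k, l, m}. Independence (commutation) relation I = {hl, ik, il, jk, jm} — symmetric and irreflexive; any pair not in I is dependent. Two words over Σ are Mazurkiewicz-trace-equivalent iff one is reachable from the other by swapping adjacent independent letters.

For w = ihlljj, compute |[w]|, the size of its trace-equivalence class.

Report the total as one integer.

piece 0:i — minimal
piece 1:h rests on {0:i}
piece 2:l — minimal
piece 3:l rests on {2:l}
piece 4:j rests on {1:h, 3:l}
piece 5:j rests on {4:j}
minimal pieces: {0:i, 2:l}
ways to finish when only these pieces remain (= sum over removing one remaining piece with nothing left below it):
  1 left: {5}→1
  2 left: {4,5}→1
  3 left: {1,4,5}→1  {3,4,5}→1
  4 left: {0,1,4,5}→1  {1,3,4,5}→2  {2,3,4,5}→1
  placing 0:i first → 3 extensions
  placing 2:l first → 3 extensions
total linear extensions = 6

6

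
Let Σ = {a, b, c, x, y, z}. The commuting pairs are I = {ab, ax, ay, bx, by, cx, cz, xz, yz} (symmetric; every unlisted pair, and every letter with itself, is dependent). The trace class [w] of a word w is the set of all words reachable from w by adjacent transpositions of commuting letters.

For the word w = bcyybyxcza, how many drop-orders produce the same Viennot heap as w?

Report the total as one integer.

52

0(b) covers ∅
1(c) covers 0:b
2(y) covers 1:c
3(y) covers 2:y
4(b) covers 1:c
5(y) covers 3:y
6(x) covers 5:y
7(c) covers 4:b, 5:y
8(z) covers 4:b
9(a) covers 7:c, 8:z
floor of heap: 0:b
completions by unplaced set U, small U first (add the entries for U minus each lowest piece of U):
  |U|=1: {6}:1  {9}:1
  |U|=2: {6,9}:2  {7,9}:1  {8,9}:1
  |U|=3: {6,7,9}:3  {6,8,9}:3  {7,8,9}:2
  |U|=4: {4,7,8,9}:2  {5,6,7,9}:3  {6,7,8,9}:8
  |U|=5: {3,5,6,7,9}:3  {4,6,7,8,9}:10  {5,6,7,8,9}:11
  |U|=6: {2,3,5,6,7,9}:3  {3,5,6,7,8,9}:14  {4,5,6,7,8,9}:21
  |U|=7: {2,3,5,6,7,8,9}:17  {3,4,5,6,7,8,9}:35
  |U|=8: {2,3,4,5,6,7,8,9}:52
  start at 0(b): 52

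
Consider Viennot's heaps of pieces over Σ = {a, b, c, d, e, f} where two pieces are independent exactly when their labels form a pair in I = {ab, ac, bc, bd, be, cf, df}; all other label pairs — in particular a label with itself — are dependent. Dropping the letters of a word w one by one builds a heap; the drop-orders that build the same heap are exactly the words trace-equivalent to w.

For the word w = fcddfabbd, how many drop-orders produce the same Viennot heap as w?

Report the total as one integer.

#0=f has no predecessor
#1=c has no predecessor
#2=d depends on [1:c]
#3=d depends on [2:d]
#4=f depends on [0:f]
#5=a depends on [3:d, 4:f]
#6=b depends on [4:f]
#7=b depends on [6:b]
#8=d depends on [5:a]
sources: [0:f, 1:c]
N(rest) = Σ N(rest − s) over sources s of rest; N(one piece) = 1:
  size 1 → [7]=1  [8]=1
  size 2 → [5,8]=1  [6,7]=1  [7,8]=2
  size 3 → [3,5,8]=1  [5,7,8]=3  [6,7,8]=3
  size 4 → [2,3,5,8]=1  [3,5,7,8]=4  [5,6,7,8]=6
  size 5 → [1,2,3,5,8]=1  [2,3,5,7,8]=5  [3,5,6,7,8]=10  [4,5,6,7,8]=6
  size 6 → [0,4,5,6,7,8]=6  [1,2,3,5,7,8]=6  [2,3,5,6,7,8]=15  [3,4,5,6,7,8]=16
  size 7 → [0,3,4,5,6,7,8]=22  [1,2,3,5,6,7,8]=21  [2,3,4,5,6,7,8]=31
  first=0(f) contributes 52
  first=1(c) contributes 53
|[w]| = 105

105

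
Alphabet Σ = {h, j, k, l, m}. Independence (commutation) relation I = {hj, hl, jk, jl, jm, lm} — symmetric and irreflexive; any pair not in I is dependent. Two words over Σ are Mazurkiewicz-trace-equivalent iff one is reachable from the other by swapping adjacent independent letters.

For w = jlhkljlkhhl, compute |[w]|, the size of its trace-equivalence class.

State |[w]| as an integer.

#0=j has no predecessor
#1=l has no predecessor
#2=h has no predecessor
#3=k depends on [1:l, 2:h]
#4=l depends on [3:k]
#5=j depends on [0:j]
#6=l depends on [4:l]
#7=k depends on [6:l]
#8=h depends on [7:k]
#9=h depends on [8:h]
#10=l depends on [7:k]
sources: [0:j, 1:l, 2:h]
N(rest) = Σ N(rest − s) over sources s of rest; N(one piece) = 1:
  size 1 → [5]=1  [9]=1  [10]=1
  size 2 → [0,5]=1  [5,9]=2  [5,10]=2  [8,9]=1  [9,10]=2
  size 3 → [0,5,9]=3  [0,5,10]=3  [5,8,9]=3  [5,9,10]=6  [8,9,10]=3
  size 4 → [0,5,8,9]=6  [0,5,9,10]=12  [5,8,9,10]=12  [7,8,9,10]=3
  size 5 → [0,5,8,9,10]=30  [5,7,8,9,10]=15  [6,7,8,9,10]=3
  size 6 → [0,5,7,8,9,10]=45  [4,6,7,8,9,10]=3  [5,6,7,8,9,10]=18
  size 7 → [0,5,6,7,8,9,10]=63  [3,4,6,7,8,9,10]=3  [4,5,6,7,8,9,10]=21
  size 8 → [0,4,5,6,7,8,9,10]=84  [1,3,4,6,7,8,9,10]=3  [2,3,4,6,7,8,9,10]=3  [3,4,5,6,7,8,9,10]=24
  size 9 → [0,3,4,5,6,7,8,9,10]=108  [1,2,3,4,6,7,8,9,10]=6  [1,3,4,5,6,7,8,9,10]=27  [2,3,4,5,6,7,8,9,10]=27
  first=0(j) contributes 60
  first=1(l) contributes 135
  first=2(h) contributes 135
|[w]| = 330

330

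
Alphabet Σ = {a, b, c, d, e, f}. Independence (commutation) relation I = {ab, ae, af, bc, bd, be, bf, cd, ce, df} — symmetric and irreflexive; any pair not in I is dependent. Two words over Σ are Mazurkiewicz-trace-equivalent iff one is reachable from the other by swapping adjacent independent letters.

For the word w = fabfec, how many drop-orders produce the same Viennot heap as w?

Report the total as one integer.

42

drop 0:f onto floor
drop 1:a onto floor
drop 2:b onto floor
drop 3:f onto {0:f}
drop 4:e onto {3:f}
drop 5:c onto {1:a, 3:f}
ground layer = {0:f, 1:a, 2:b}
drop-orders for the pieces not yet dropped (sum over which currently-grounded one goes next):
  1 to go: {2} 1  {4} 1  {5} 1
  2 to go: {1,5} 1  {2,4} 2  {2,5} 2  {4,5} 2
  3 to go: {1,2,5} 3  {1,4,5} 3  {2,4,5} 6  {3,4,5} 2
  4 to go: {0,3,4,5} 2  {1,2,4,5} 12  {1,3,4,5} 5  {2,3,4,5} 8
  if 0:f drops first: 25 orders
  if 1:a drops first: 10 orders
  if 2:b drops first: 7 orders
heap linearizations: 42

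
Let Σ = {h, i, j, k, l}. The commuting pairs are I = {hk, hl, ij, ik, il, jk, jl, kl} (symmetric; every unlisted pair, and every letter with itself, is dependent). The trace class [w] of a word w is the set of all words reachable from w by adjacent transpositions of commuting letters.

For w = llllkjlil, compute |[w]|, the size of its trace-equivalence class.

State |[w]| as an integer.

piece 0:l — minimal
piece 1:l rests on {0:l}
piece 2:l rests on {1:l}
piece 3:l rests on {2:l}
piece 4:k — minimal
piece 5:j — minimal
piece 6:l rests on {3:l}
piece 7:i — minimal
piece 8:l rests on {6:l}
minimal pieces: {0:l, 4:k, 5:j, 7:i}
ways to finish when only these pieces remain (= sum over removing one remaining piece with nothing left below it):
  1 left: {4}→1  {5}→1  {7}→1  {8}→1
  2 left: {4,5}→2  {4,7}→2  {4,8}→2  {5,7}→2  {5,8}→2  {6,8}→1  {7,8}→2
  3 left: {3,6,8}→1  {4,5,7}→6  {4,5,8}→6  {4,6,8}→3  {4,7,8}→6  {5,6,8}→3  {5,7,8}→6  {6,7,8}→3
  4 left: {2,3,6,8}→1  {3,4,6,8}→4  {3,5,6,8}→4  {3,6,7,8}→4  {4,5,6,8}→12  {4,5,7,8}→24  {4,6,7,8}→12  {5,6,7,8}→12
  5 left: {1,2,3,6,8}→1  {2,3,4,6,8}→5  {2,3,5,6,8}→5  {2,3,6,7,8}→5  {3,4,5,6,8}→20  {3,4,6,7,8}→20  {3,5,6,7,8}→20  {4,5,6,7,8}→60
  6 left: {0,1,2,3,6,8}→1  {1,2,3,4,6,8}→6  {1,2,3,5,6,8}→6  {1,2,3,6,7,8}→6  {2,3,4,5,6,8}→30  {2,3,4,6,7,8}→30  {2,3,5,6,7,8}→30  {3,4,5,6,7,8}→120
  7 left: {0,1,2,3,4,6,8}→7  {0,1,2,3,5,6,8}→7  {0,1,2,3,6,7,8}→7  {1,2,3,4,5,6,8}→42  {1,2,3,4,6,7,8}→42  {1,2,3,5,6,7,8}→42  {2,3,4,5,6,7,8}→210
  placing 0:l first → 336 extensions
  placing 4:k first → 56 extensions
  placing 5:j first → 56 extensions
  placing 7:i first → 56 extensions
total linear extensions = 504

504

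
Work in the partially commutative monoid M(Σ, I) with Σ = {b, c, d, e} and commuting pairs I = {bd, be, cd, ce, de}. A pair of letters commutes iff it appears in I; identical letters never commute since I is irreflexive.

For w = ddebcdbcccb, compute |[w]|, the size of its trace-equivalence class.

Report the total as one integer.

0(d) covers ∅
1(d) covers 0:d
2(e) covers ∅
3(b) covers ∅
4(c) covers 3:b
5(d) covers 1:d
6(b) covers 4:c
7(c) covers 6:b
8(c) covers 7:c
9(c) covers 8:c
10(b) covers 9:c
floor of heap: 0:d, 2:e, 3:b
completions by unplaced set U, small U first (add the entries for U minus each lowest piece of U):
  |U|=1: {2}:1  {5}:1  {10}:1
  |U|=2: {1,5}:1  {2,5}:2  {2,10}:2  {5,10}:2  {9,10}:1
  |U|=3: {0,1,5}:1  {1,2,5}:3  {1,5,10}:3  {2,5,10}:6  {2,9,10}:3  {5,9,10}:3  {8,9,10}:1
  |U|=4: {0,1,2,5}:4  {0,1,5,10}:4  {1,2,5,10}:12  {1,5,9,10}:6  {2,5,9,10}:12  {2,8,9,10}:4  {5,8,9,10}:4  {7,8,9,10}:1
  |U|=5: {0,1,2,5,10}:20  {0,1,5,9,10}:10  {1,2,5,9,10}:30  {1,5,8,9,10}:10  {2,5,8,9,10}:20  {2,7,8,9,10}:5  {5,7,8,9,10}:5  {6,7,8,9,10}:1
  |U|=6: {0,1,2,5,9,10}:60  {0,1,5,8,9,10}:20  {1,2,5,8,9,10}:60  {1,5,7,8,9,10}:15  {2,5,7,8,9,10}:30  {2,6,7,8,9,10}:6  {4,6,7,8,9,10}:1  {5,6,7,8,9,10}:6
  |U|=7: {0,1,2,5,8,9,10}:140  {0,1,5,7,8,9,10}:35  {1,2,5,7,8,9,10}:105  {1,5,6,7,8,9,10}:21  {2,4,6,7,8,9,10}:7  {2,5,6,7,8,9,10}:42  {3,4,6,7,8,9,10}:1  {4,5,6,7,8,9,10}:7
  |U|=8: {0,1,2,5,7,8,9,10}:280  {0,1,5,6,7,8,9,10}:56  {1,2,5,6,7,8,9,10}:168  {1,4,5,6,7,8,9,10}:28  {2,3,4,6,7,8,9,10}:8  {2,4,5,6,7,8,9,10}:56  {3,4,5,6,7,8,9,10}:8
  |U|=9: {0,1,2,5,6,7,8,9,10}:504  {0,1,4,5,6,7,8,9,10}:84  {1,2,4,5,6,7,8,9,10}:252  {1,3,4,5,6,7,8,9,10}:36  {2,3,4,5,6,7,8,9,10}:72
  start at 0(d): 360
  start at 2(e): 120
  start at 3(b): 840
sum over floor = 1320

1320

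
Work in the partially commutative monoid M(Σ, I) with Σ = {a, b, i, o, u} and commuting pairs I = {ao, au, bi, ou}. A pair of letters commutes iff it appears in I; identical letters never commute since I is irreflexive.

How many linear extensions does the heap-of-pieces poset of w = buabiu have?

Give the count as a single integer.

4

#0=b has no predecessor
#1=u depends on [0:b]
#2=a depends on [0:b]
#3=b depends on [1:u, 2:a]
#4=i depends on [1:u, 2:a]
#5=u depends on [3:b, 4:i]
sources: [0:b]
N(rest) = Σ N(rest − s) over sources s of rest; N(one piece) = 1:
  size 1 → [5]=1
  size 2 → [3,5]=1  [4,5]=1
  size 3 → [3,4,5]=2
  size 4 → [1,3,4,5]=2  [2,3,4,5]=2
  first=0(b) contributes 4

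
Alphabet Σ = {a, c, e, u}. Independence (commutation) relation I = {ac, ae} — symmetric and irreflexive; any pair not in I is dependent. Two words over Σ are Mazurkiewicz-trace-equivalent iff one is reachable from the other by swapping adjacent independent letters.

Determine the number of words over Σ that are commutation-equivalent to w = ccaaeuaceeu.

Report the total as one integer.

40

drop 0:c onto floor
drop 1:c onto {0:c}
drop 2:a onto floor
drop 3:a onto {2:a}
drop 4:e onto {1:c}
drop 5:u onto {3:a, 4:e}
drop 6:a onto {5:u}
drop 7:c onto {5:u}
drop 8:e onto {7:c}
drop 9:e onto {8:e}
drop 10:u onto {6:a, 9:e}
ground layer = {0:c, 2:a}
drop-orders for the pieces not yet dropped (sum over which currently-grounded one goes next):
  1 to go: {10} 1
  2 to go: {6,10} 1  {9,10} 1
  3 to go: {6,9,10} 2  {8,9,10} 1
  4 to go: {6,8,9,10} 3  {7,8,9,10} 1
  5 to go: {6,7,8,9,10} 4
  6 to go: {5,6,7,8,9,10} 4
  7 to go: {3,5,6,7,8,9,10} 4  {4,5,6,7,8,9,10} 4
  8 to go: {1,4,5,6,7,8,9,10} 4  {2,3,5,6,7,8,9,10} 4  {3,4,5,6,7,8,9,10} 8
  9 to go: {0,1,4,5,6,7,8,9,10} 4  {1,3,4,5,6,7,8,9,10} 12  {2,3,4,5,6,7,8,9,10} 12
  if 0:c drops first: 24 orders
  if 2:a drops first: 16 orders
heap linearizations: 40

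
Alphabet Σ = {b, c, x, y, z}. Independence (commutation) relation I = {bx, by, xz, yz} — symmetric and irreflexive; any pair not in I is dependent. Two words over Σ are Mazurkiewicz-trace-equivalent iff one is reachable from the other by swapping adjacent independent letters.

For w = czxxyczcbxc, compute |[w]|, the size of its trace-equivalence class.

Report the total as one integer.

0(c) covers ∅
1(z) covers 0:c
2(x) covers 0:c
3(x) covers 2:x
4(y) covers 3:x
5(c) covers 1:z, 4:y
6(z) covers 5:c
7(c) covers 6:z
8(b) covers 7:c
9(x) covers 7:c
10(c) covers 8:b, 9:x
floor of heap: 0:c
completions by unplaced set U, small U first (add the entries for U minus each lowest piece of U):
  |U|=1: {10}:1
  |U|=2: {8,10}:1  {9,10}:1
  |U|=3: {8,9,10}:2
  |U|=4: {7,8,9,10}:2
  |U|=5: {6,7,8,9,10}:2
  |U|=6: {5,6,7,8,9,10}:2
  |U|=7: {1,5,6,7,8,9,10}:2  {4,5,6,7,8,9,10}:2
  |U|=8: {1,4,5,6,7,8,9,10}:4  {3,4,5,6,7,8,9,10}:2
  |U|=9: {1,3,4,5,6,7,8,9,10}:6  {2,3,4,5,6,7,8,9,10}:2
  start at 0(c): 8

8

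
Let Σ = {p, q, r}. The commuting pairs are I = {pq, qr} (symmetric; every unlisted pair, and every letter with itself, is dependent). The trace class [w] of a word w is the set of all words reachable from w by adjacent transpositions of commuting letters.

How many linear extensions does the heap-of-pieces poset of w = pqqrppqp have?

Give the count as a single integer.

56

0(p) covers ∅
1(q) covers ∅
2(q) covers 1:q
3(r) covers 0:p
4(p) covers 3:r
5(p) covers 4:p
6(q) covers 2:q
7(p) covers 5:p
floor of heap: 0:p, 1:q
completions by unplaced set U, small U first (add the entries for U minus each lowest piece of U):
  |U|=1: {6}:1  {7}:1
  |U|=2: {2,6}:1  {5,7}:1  {6,7}:2
  |U|=3: {1,2,6}:1  {2,6,7}:3  {4,5,7}:1  {5,6,7}:3
  |U|=4: {1,2,6,7}:4  {2,5,6,7}:6  {3,4,5,7}:1  {4,5,6,7}:4
  |U|=5: {0,3,4,5,7}:1  {1,2,5,6,7}:10  {2,4,5,6,7}:10  {3,4,5,6,7}:5
  |U|=6: {0,3,4,5,6,7}:6  {1,2,4,5,6,7}:20  {2,3,4,5,6,7}:15
  start at 0(p): 35
  start at 1(q): 21
sum over floor = 56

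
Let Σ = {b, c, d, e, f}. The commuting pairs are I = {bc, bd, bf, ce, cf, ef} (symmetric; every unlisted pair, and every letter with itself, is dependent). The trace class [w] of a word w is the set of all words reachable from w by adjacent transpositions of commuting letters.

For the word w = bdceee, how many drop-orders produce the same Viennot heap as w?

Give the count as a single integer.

9

drop 0:b onto floor
drop 1:d onto floor
drop 2:c onto {1:d}
drop 3:e onto {0:b, 1:d}
drop 4:e onto {3:e}
drop 5:e onto {4:e}
ground layer = {0:b, 1:d}
drop-orders for the pieces not yet dropped (sum over which currently-grounded one goes next):
  1 to go: {2} 1  {5} 1
  2 to go: {2,5} 2  {4,5} 1
  3 to go: {2,4,5} 3  {3,4,5} 1
  4 to go: {0,3,4,5} 1  {2,3,4,5} 4
  if 0:b drops first: 4 orders
  if 1:d drops first: 5 orders
heap linearizations: 9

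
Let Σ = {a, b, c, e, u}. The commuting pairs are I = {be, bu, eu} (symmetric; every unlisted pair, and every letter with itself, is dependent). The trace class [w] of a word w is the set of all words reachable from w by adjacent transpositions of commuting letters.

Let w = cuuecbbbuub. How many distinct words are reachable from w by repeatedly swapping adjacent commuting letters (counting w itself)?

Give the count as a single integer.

45

piece 0:c — minimal
piece 1:u rests on {0:c}
piece 2:u rests on {1:u}
piece 3:e rests on {0:c}
piece 4:c rests on {2:u, 3:e}
piece 5:b rests on {4:c}
piece 6:b rests on {5:b}
piece 7:b rests on {6:b}
piece 8:u rests on {4:c}
piece 9:u rests on {8:u}
piece 10:b rests on {7:b}
minimal pieces: {0:c}
ways to finish when only these pieces remain (= sum over removing one remaining piece with nothing left below it):
  1 left: {9}→1  {10}→1
  2 left: {7,10}→1  {8,9}→1  {9,10}→2
  3 left: {6,7,10}→1  {7,9,10}→3  {8,9,10}→3
  4 left: {5,6,7,10}→1  {6,7,9,10}→4  {7,8,9,10}→6
  5 left: {5,6,7,9,10}→5  {6,7,8,9,10}→10
  6 left: {5,6,7,8,9,10}→15
  7 left: {4,5,6,7,8,9,10}→15
  8 left: {2,4,5,6,7,8,9,10}→15  {3,4,5,6,7,8,9,10}→15
  9 left: {1,2,4,5,6,7,8,9,10}→15  {2,3,4,5,6,7,8,9,10}→30
  placing 0:c first → 45 extensions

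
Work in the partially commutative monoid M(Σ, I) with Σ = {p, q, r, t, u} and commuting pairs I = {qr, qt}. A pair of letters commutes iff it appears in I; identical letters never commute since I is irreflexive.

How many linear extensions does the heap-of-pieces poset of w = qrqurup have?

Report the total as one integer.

3

#0=q has no predecessor
#1=r has no predecessor
#2=q depends on [0:q]
#3=u depends on [1:r, 2:q]
#4=r depends on [3:u]
#5=u depends on [4:r]
#6=p depends on [5:u]
sources: [0:q, 1:r]
N(rest) = Σ N(rest − s) over sources s of rest; N(one piece) = 1:
  size 1 → [6]=1
  size 2 → [5,6]=1
  size 3 → [4,5,6]=1
  size 4 → [3,4,5,6]=1
  size 5 → [1,3,4,5,6]=1  [2,3,4,5,6]=1
  first=0(q) contributes 2
  first=1(r) contributes 1
|[w]| = 3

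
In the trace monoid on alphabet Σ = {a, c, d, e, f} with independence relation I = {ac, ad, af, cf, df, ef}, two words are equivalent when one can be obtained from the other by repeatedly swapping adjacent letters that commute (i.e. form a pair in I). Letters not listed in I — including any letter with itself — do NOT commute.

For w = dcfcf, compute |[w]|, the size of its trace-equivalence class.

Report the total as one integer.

piece 0:d — minimal
piece 1:c rests on {0:d}
piece 2:f — minimal
piece 3:c rests on {1:c}
piece 4:f rests on {2:f}
minimal pieces: {0:d, 2:f}
ways to finish when only these pieces remain (= sum over removing one remaining piece with nothing left below it):
  1 left: {3}→1  {4}→1
  2 left: {1,3}→1  {2,4}→1  {3,4}→2
  3 left: {0,1,3}→1  {1,3,4}→3  {2,3,4}→3
  placing 0:d first → 6 extensions
  placing 2:f first → 4 extensions
total linear extensions = 10

10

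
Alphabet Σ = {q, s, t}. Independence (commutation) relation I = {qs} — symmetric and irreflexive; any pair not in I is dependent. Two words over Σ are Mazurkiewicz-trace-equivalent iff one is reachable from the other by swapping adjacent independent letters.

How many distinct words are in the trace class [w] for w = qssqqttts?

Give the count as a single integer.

10

#0=q has no predecessor
#1=s has no predecessor
#2=s depends on [1:s]
#3=q depends on [0:q]
#4=q depends on [3:q]
#5=t depends on [2:s, 4:q]
#6=t depends on [5:t]
#7=t depends on [6:t]
#8=s depends on [7:t]
sources: [0:q, 1:s]
N(rest) = Σ N(rest − s) over sources s of rest; N(one piece) = 1:
  size 1 → [8]=1
  size 2 → [7,8]=1
  size 3 → [6,7,8]=1
  size 4 → [5,6,7,8]=1
  size 5 → [2,5,6,7,8]=1  [4,5,6,7,8]=1
  size 6 → [1,2,5,6,7,8]=1  [2,4,5,6,7,8]=2  [3,4,5,6,7,8]=1
  size 7 → [0,3,4,5,6,7,8]=1  [1,2,4,5,6,7,8]=3  [2,3,4,5,6,7,8]=3
  first=0(q) contributes 6
  first=1(s) contributes 4
|[w]| = 10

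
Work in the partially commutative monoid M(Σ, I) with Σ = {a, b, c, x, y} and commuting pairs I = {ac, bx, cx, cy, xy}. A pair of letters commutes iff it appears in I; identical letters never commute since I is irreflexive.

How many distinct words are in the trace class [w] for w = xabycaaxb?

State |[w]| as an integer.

9

#0=x has no predecessor
#1=a depends on [0:x]
#2=b depends on [1:a]
#3=y depends on [2:b]
#4=c depends on [2:b]
#5=a depends on [3:y]
#6=a depends on [5:a]
#7=x depends on [6:a]
#8=b depends on [4:c, 6:a]
sources: [0:x]
N(rest) = Σ N(rest − s) over sources s of rest; N(one piece) = 1:
  size 1 → [7]=1  [8]=1
  size 2 → [4,8]=1  [7,8]=2
  size 3 → [4,7,8]=3  [6,7,8]=2
  size 4 → [4,6,7,8]=5  [5,6,7,8]=2
  size 5 → [3,5,6,7,8]=2  [4,5,6,7,8]=7
  size 6 → [3,4,5,6,7,8]=9
  size 7 → [2,3,4,5,6,7,8]=9
  first=0(x) contributes 9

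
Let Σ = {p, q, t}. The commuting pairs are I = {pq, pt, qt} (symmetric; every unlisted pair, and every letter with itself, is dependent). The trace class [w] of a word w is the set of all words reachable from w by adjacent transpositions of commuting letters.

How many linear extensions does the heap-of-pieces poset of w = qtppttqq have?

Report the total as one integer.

560

#0=q has no predecessor
#1=t has no predecessor
#2=p has no predecessor
#3=p depends on [2:p]
#4=t depends on [1:t]
#5=t depends on [4:t]
#6=q depends on [0:q]
#7=q depends on [6:q]
sources: [0:q, 1:t, 2:p]
N(rest) = Σ N(rest − s) over sources s of rest; N(one piece) = 1:
  size 1 → [3]=1  [5]=1  [7]=1
  size 2 → [2,3]=1  [3,5]=2  [3,7]=2  [4,5]=1  [5,7]=2  [6,7]=1
  size 3 → [0,6,7]=1  [1,4,5]=1  [2,3,5]=3  [2,3,7]=3  [3,4,5]=3  [3,5,7]=6  [3,6,7]=3  [4,5,7]=3  [5,6,7]=3
  size 4 → [0,3,6,7]=4  [0,5,6,7]=4  [1,3,4,5]=4  [1,4,5,7]=4  [2,3,4,5]=6  [2,3,5,7]=12  [2,3,6,7]=6  [3,4,5,7]=12  [3,5,6,7]=12  [4,5,6,7]=6
  size 5 → [0,2,3,6,7]=10  [0,3,5,6,7]=20  [0,4,5,6,7]=10  [1,2,3,4,5]=10  [1,3,4,5,7]=20  [1,4,5,6,7]=10  [2,3,4,5,7]=30  [2,3,5,6,7]=30  [3,4,5,6,7]=30
  size 6 → [0,1,4,5,6,7]=20  [0,2,3,5,6,7]=60  [0,3,4,5,6,7]=60  [1,2,3,4,5,7]=60  [1,3,4,5,6,7]=60  [2,3,4,5,6,7]=90
  first=0(q) contributes 210
  first=1(t) contributes 210
  first=2(p) contributes 140
|[w]| = 560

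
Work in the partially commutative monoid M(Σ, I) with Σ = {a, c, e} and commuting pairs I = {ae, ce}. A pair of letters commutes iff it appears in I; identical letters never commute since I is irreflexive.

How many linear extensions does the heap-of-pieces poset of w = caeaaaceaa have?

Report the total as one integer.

piece 0:c — minimal
piece 1:a rests on {0:c}
piece 2:e — minimal
piece 3:a rests on {1:a}
piece 4:a rests on {3:a}
piece 5:a rests on {4:a}
piece 6:c rests on {5:a}
piece 7:e rests on {2:e}
piece 8:a rests on {6:c}
piece 9:a rests on {8:a}
minimal pieces: {0:c, 2:e}
ways to finish when only these pieces remain (= sum over removing one remaining piece with nothing left below it):
  1 left: {7}→1  {9}→1
  2 left: {2,7}→1  {7,9}→2  {8,9}→1
  3 left: {2,7,9}→3  {6,8,9}→1  {7,8,9}→3
  4 left: {2,7,8,9}→6  {5,6,8,9}→1  {6,7,8,9}→4
  5 left: {2,6,7,8,9}→10  {4,5,6,8,9}→1  {5,6,7,8,9}→5
  6 left: {2,5,6,7,8,9}→15  {3,4,5,6,8,9}→1  {4,5,6,7,8,9}→6
  7 left: {1,3,4,5,6,8,9}→1  {2,4,5,6,7,8,9}→21  {3,4,5,6,7,8,9}→7
  8 left: {0,1,3,4,5,6,8,9}→1  {1,3,4,5,6,7,8,9}→8  {2,3,4,5,6,7,8,9}→28
  placing 0:c first → 36 extensions
  placing 2:e first → 9 extensions
total linear extensions = 45

45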